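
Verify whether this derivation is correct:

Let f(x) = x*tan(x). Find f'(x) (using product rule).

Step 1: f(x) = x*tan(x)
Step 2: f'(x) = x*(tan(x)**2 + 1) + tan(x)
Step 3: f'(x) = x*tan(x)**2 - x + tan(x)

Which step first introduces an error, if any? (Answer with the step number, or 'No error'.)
Step 3

Step 3 is incorrect due to a sign flip.
The step shows: x*tan(x)**2 - x + tan(x)
The correct value should be: x*tan(x)**2 + x + tan(x)

Explanation: The sign of one term was flipped: the term x was incorrectly written as -x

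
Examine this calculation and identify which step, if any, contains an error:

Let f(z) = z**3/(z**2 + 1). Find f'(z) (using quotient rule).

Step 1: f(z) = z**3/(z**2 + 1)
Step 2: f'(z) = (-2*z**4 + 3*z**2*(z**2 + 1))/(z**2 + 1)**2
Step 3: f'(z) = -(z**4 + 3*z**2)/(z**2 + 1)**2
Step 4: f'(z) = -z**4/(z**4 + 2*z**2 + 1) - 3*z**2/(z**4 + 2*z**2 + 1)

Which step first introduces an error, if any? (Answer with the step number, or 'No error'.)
Step 3

Step 3 is incorrect due to a sign flip.
The step shows: -(z**4 + 3*z**2)/(z**2 + 1)**2
The correct value should be: (z**4 + 3*z**2)/(z**2 + 1)**2

Explanation: The sign of the whole expression was flipped: the term (z**4 + 3*z**2)/(z**2 + 1)**2 was incorrectly written as -(z**4 + 3*z**2)/(z**2 + 1)**2
The later steps are derived from this incorrect expression, so the error originates in Step 3.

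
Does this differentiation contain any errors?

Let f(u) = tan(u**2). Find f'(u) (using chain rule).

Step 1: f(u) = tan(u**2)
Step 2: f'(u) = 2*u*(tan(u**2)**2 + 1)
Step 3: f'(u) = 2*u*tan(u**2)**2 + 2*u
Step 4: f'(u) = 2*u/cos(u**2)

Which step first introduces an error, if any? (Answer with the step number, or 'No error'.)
Step 4

Step 4 is incorrect due to a wrong exponent.
The step shows: 2*u/cos(u**2)
The correct value should be: 2*u/cos(u**2)**2

Explanation: The exponent -2 on cos(u**2) was incorrectly written as -1: the term 2*u/cos(u**2)**2 was incorrectly written as 2*u/cos(u**2)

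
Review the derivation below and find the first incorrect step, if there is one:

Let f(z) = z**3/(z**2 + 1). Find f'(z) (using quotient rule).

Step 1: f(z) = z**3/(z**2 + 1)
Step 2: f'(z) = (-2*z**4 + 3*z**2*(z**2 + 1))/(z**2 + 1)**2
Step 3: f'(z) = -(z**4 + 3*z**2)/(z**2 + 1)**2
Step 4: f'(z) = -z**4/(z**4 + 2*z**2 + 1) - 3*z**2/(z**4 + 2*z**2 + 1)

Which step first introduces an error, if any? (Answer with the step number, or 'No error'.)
Step 3

Step 3 is incorrect due to a sign flip.
The step shows: -(z**4 + 3*z**2)/(z**2 + 1)**2
The correct value should be: (z**4 + 3*z**2)/(z**2 + 1)**2

Explanation: The sign of the whole expression was flipped: the term (z**4 + 3*z**2)/(z**2 + 1)**2 was incorrectly written as -(z**4 + 3*z**2)/(z**2 + 1)**2
The later steps are derived from this incorrect expression, so the error originates in Step 3.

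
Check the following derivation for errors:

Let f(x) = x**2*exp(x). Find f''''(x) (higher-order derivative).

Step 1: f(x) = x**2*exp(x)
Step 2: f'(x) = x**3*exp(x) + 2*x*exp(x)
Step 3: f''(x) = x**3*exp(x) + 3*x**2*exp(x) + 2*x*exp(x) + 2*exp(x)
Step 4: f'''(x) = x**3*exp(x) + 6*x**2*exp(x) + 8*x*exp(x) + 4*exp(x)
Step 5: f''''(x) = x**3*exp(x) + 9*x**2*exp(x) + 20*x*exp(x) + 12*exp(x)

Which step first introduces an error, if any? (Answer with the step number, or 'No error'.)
Step 2

Step 2 is incorrect due to a wrong exponent.
The step shows: x**3*exp(x) + 2*x*exp(x)
The correct value should be: x**2*exp(x) + 2*x*exp(x)

Explanation: The exponent 2 on x was incorrectly written as 3: the term x**2*exp(x) was incorrectly written as x**3*exp(x)
The later steps are derived from this incorrect expression, so the error originates in Step 2.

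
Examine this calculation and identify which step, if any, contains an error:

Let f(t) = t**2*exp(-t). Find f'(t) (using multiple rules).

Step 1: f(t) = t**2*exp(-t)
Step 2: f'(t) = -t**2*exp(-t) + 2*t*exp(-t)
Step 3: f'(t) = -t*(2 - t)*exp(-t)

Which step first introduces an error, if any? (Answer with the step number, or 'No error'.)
Step 3

Step 3 is incorrect due to a sign flip.
The step shows: -t*(2 - t)*exp(-t)
The correct value should be: t*(2 - t)*exp(-t)

Explanation: The sign of the whole expression was flipped: the term t*(2 - t)*exp(-t) was incorrectly written as -t*(2 - t)*exp(-t)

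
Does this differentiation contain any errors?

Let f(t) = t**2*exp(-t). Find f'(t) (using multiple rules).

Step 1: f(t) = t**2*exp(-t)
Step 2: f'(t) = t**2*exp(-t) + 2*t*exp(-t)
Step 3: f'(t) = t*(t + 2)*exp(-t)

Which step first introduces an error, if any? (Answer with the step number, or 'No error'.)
Step 2

Step 2 is incorrect due to a sign flip.
The step shows: t**2*exp(-t) + 2*t*exp(-t)
The correct value should be: -t**2*exp(-t) + 2*t*exp(-t)

Explanation: The sign of one term was flipped: the term -t**2*exp(-t) was incorrectly written as t**2*exp(-t)
The later steps are derived from this incorrect expression, so the error originates in Step 2.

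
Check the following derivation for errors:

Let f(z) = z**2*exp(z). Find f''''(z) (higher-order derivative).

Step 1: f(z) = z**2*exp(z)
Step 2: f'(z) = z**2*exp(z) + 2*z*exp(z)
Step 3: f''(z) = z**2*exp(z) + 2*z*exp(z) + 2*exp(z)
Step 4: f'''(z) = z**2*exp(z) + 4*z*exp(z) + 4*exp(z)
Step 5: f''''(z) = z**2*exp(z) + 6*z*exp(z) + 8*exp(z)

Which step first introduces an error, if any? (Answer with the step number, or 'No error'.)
Step 3

Step 3 is incorrect due to a wrong coefficient.
The step shows: z**2*exp(z) + 2*z*exp(z) + 2*exp(z)
The correct value should be: z**2*exp(z) + 4*z*exp(z) + 2*exp(z)

Explanation: The coefficient 4 was incorrectly written as 2: the term 4*z*exp(z) was incorrectly written as 2*z*exp(z)
The later steps are derived from this incorrect expression, so the error originates in Step 3.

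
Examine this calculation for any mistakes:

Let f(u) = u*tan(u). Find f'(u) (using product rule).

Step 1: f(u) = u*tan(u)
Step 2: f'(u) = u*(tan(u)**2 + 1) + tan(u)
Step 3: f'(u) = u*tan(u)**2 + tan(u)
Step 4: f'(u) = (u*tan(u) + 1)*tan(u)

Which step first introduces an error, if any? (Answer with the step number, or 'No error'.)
Step 3

Step 3 is incorrect due to a dropped term.
The step shows: u*tan(u)**2 + tan(u)
The correct value should be: u*tan(u)**2 + u + tan(u)

Explanation: A term was dropped: the term u was incorrectly omitted
The later steps are derived from this incorrect expression, so the error originates in Step 3.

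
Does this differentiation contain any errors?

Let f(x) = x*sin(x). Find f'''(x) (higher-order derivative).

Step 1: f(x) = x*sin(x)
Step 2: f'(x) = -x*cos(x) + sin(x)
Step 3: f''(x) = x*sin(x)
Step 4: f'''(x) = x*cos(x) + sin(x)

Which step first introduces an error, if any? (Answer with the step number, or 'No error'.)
Step 2

Step 2 is incorrect due to a sign flip.
The step shows: -x*cos(x) + sin(x)
The correct value should be: x*cos(x) + sin(x)

Explanation: The sign of one term was flipped: the term x*cos(x) was incorrectly written as -x*cos(x)
The later steps are derived from this incorrect expression, so the error originates in Step 2.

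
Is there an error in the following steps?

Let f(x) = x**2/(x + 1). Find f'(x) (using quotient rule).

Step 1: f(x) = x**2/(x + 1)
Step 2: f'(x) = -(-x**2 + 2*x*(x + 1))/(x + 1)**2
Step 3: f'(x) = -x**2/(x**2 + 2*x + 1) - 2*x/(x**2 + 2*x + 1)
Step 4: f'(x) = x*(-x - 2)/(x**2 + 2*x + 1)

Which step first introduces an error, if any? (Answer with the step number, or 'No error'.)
Step 2

Step 2 is incorrect due to a sign flip.
The step shows: -(-x**2 + 2*x*(x + 1))/(x + 1)**2
The correct value should be: (-x**2 + 2*x*(x + 1))/(x + 1)**2

Explanation: The sign of the whole expression was flipped: the term (-x**2 + 2*x*(x + 1))/(x + 1)**2 was incorrectly written as -(-x**2 + 2*x*(x + 1))/(x + 1)**2
The later steps are derived from this incorrect expression, so the error originates in Step 2.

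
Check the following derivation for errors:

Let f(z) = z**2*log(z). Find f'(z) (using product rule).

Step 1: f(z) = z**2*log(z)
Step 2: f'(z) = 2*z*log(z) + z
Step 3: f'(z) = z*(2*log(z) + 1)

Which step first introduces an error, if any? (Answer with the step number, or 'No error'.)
No error

All steps in this derivation are correct.
The final answer f'(z) = z*(2*log(z) + 1) is valid.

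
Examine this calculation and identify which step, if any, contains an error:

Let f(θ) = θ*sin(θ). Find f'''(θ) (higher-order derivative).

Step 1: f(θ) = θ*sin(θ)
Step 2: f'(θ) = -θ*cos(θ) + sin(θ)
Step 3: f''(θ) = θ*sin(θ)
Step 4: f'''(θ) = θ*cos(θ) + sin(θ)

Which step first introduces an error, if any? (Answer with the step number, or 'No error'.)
Step 2

Step 2 is incorrect due to a sign flip.
The step shows: -θ*cos(θ) + sin(θ)
The correct value should be: θ*cos(θ) + sin(θ)

Explanation: The sign of one term was flipped: the term θ*cos(θ) was incorrectly written as -θ*cos(θ)
The later steps are derived from this incorrect expression, so the error originates in Step 2.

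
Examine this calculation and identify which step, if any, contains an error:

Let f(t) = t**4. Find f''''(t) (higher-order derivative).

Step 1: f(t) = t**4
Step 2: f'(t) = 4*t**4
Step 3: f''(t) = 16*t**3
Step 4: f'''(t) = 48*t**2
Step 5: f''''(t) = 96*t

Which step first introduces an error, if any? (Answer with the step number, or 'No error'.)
Step 2

Step 2 is incorrect due to a wrong exponent.
The step shows: 4*t**4
The correct value should be: 4*t**3

Explanation: The exponent 3 on t was incorrectly written as 4: the term 4*t**3 was incorrectly written as 4*t**4
The later steps are derived from this incorrect expression, so the error originates in Step 2.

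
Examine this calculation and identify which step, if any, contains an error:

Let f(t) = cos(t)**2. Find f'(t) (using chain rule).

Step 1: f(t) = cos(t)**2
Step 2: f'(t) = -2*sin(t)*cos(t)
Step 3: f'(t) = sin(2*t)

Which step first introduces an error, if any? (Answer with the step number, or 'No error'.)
Step 3

Step 3 is incorrect due to a sign flip.
The step shows: sin(2*t)
The correct value should be: -sin(2*t)

Explanation: The sign of the whole expression was flipped: the term -sin(2*t) was incorrectly written as sin(2*t)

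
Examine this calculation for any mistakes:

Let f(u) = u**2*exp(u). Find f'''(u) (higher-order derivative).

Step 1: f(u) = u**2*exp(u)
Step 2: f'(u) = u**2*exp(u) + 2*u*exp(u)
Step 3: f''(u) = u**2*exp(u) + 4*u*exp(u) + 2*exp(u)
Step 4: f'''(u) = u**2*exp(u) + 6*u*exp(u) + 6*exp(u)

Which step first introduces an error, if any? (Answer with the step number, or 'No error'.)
No error

All steps in this derivation are correct.
The final answer f'''(u) = u**2*exp(u) + 6*u*exp(u) + 6*exp(u) is valid.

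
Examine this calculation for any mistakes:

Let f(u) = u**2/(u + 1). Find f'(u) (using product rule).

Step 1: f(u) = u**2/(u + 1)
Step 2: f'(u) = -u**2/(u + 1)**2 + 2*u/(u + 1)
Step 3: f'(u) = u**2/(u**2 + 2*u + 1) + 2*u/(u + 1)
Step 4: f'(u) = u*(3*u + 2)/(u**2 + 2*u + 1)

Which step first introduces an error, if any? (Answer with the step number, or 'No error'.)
Step 3

Step 3 is incorrect due to a sign flip.
The step shows: u**2/(u**2 + 2*u + 1) + 2*u/(u + 1)
The correct value should be: -u**2/(u**2 + 2*u + 1) + 2*u/(u + 1)

Explanation: The sign of one term was flipped: the term -u**2/(u**2 + 2*u + 1) was incorrectly written as u**2/(u**2 + 2*u + 1)
The later steps are derived from this incorrect expression, so the error originates in Step 3.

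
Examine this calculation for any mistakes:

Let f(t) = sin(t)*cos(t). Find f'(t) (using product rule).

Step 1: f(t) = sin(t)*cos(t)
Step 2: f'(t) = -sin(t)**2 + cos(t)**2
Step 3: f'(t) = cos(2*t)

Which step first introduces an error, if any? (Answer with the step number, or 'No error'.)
No error

All steps in this derivation are correct.
The final answer f'(t) = cos(2*t) is valid.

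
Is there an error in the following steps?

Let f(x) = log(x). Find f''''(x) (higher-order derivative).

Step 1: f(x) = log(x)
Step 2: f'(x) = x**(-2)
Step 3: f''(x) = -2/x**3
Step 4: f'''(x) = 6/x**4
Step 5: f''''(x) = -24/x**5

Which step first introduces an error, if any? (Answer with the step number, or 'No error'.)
Step 2

Step 2 is incorrect due to a wrong exponent.
The step shows: x**(-2)
The correct value should be: 1/x

Explanation: The exponent -1 on x was incorrectly written as -2: the term 1/x was incorrectly written as x**(-2)
The later steps are derived from this incorrect expression, so the error originates in Step 2.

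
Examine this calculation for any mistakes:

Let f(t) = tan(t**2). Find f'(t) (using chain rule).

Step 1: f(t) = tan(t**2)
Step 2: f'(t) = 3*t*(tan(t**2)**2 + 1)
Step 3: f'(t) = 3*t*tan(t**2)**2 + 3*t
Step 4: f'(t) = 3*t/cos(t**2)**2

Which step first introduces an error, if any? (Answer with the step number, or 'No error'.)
Step 2

Step 2 is incorrect due to a wrong coefficient.
The step shows: 3*t*(tan(t**2)**2 + 1)
The correct value should be: 2*t*(tan(t**2)**2 + 1)

Explanation: The coefficient 2 was incorrectly written as 3: the term 2*t*(tan(t**2)**2 + 1) was incorrectly written as 3*t*(tan(t**2)**2 + 1)
The later steps are derived from this incorrect expression, so the error originates in Step 2.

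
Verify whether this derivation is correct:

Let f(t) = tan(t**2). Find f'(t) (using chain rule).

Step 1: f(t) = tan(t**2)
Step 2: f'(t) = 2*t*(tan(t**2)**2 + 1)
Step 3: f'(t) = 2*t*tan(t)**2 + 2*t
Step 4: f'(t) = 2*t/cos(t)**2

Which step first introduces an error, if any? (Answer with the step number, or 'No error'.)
Step 3

Step 3 is incorrect due to a wrong exponent.
The step shows: 2*t*tan(t)**2 + 2*t
The correct value should be: 2*t*tan(t**2)**2 + 2*t

Explanation: The exponent 2 on t was incorrectly written as 1: the term 2*t*tan(t**2)**2 was incorrectly written as 2*t*tan(t)**2
The later steps are derived from this incorrect expression, so the error originates in Step 3.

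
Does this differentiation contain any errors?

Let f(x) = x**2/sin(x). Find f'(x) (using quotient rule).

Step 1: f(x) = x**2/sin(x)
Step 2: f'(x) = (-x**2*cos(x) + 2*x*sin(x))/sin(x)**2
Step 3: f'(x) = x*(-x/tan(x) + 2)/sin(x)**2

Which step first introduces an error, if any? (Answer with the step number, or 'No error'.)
Step 3

Step 3 is incorrect due to a wrong exponent.
The step shows: x*(-x/tan(x) + 2)/sin(x)**2
The correct value should be: x*(-x/tan(x) + 2)/sin(x)

Explanation: The exponent -1 on sin(x) was incorrectly written as -2: the term x*(-x/tan(x) + 2)/sin(x) was incorrectly written as x*(-x/tan(x) + 2)/sin(x)**2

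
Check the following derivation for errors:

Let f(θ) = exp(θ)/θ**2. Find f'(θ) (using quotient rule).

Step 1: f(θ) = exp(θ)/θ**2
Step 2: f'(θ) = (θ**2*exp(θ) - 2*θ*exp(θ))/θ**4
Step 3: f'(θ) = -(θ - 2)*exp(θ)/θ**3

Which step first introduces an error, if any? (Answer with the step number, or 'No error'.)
Step 3

Step 3 is incorrect due to a sign flip.
The step shows: -(θ - 2)*exp(θ)/θ**3
The correct value should be: (θ - 2)*exp(θ)/θ**3

Explanation: The sign of the whole expression was flipped: the term (θ - 2)*exp(θ)/θ**3 was incorrectly written as -(θ - 2)*exp(θ)/θ**3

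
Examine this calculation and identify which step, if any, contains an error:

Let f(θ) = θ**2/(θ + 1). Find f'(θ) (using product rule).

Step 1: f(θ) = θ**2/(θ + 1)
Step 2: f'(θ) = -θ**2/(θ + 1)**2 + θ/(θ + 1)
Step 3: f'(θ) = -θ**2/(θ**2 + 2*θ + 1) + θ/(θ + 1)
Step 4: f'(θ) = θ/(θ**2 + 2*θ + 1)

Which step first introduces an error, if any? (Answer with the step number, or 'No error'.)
Step 2

Step 2 is incorrect due to a wrong coefficient.
The step shows: -θ**2/(θ + 1)**2 + θ/(θ + 1)
The correct value should be: -θ**2/(θ + 1)**2 + 2*θ/(θ + 1)

Explanation: The coefficient 2 was incorrectly written as 1: the term 2*θ/(θ + 1) was incorrectly written as θ/(θ + 1)
The later steps are derived from this incorrect expression, so the error originates in Step 2.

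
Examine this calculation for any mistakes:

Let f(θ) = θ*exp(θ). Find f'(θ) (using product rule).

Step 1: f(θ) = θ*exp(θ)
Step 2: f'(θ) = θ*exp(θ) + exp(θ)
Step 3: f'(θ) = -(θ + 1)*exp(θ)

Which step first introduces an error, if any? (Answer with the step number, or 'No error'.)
Step 3

Step 3 is incorrect due to a sign flip.
The step shows: -(θ + 1)*exp(θ)
The correct value should be: (θ + 1)*exp(θ)

Explanation: The sign of the whole expression was flipped: the term (θ + 1)*exp(θ) was incorrectly written as -(θ + 1)*exp(θ)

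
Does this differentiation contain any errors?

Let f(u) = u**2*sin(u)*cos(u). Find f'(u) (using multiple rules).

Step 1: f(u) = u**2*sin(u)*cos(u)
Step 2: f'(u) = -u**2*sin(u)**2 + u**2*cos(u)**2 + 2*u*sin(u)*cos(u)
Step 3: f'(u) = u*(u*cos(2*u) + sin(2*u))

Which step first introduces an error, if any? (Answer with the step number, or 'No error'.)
No error

All steps in this derivation are correct.
The final answer f'(u) = u*(u*cos(2*u) + sin(2*u)) is valid.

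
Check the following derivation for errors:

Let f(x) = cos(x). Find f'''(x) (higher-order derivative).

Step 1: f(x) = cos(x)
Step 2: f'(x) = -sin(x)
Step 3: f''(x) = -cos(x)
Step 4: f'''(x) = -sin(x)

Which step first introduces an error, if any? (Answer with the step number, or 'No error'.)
Step 4

Step 4 is incorrect due to a sign flip.
The step shows: -sin(x)
The correct value should be: sin(x)

Explanation: The sign of the whole expression was flipped: the term sin(x) was incorrectly written as -sin(x)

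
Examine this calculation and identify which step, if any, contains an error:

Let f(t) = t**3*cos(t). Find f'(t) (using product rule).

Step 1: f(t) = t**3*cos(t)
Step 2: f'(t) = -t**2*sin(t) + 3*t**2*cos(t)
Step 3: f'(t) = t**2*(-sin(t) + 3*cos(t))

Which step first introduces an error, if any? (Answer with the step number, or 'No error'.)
Step 2

Step 2 is incorrect due to a wrong exponent.
The step shows: -t**2*sin(t) + 3*t**2*cos(t)
The correct value should be: -t**3*sin(t) + 3*t**2*cos(t)

Explanation: The exponent 3 on t was incorrectly written as 2: the term -t**3*sin(t) was incorrectly written as -t**2*sin(t)
The later steps are derived from this incorrect expression, so the error originates in Step 2.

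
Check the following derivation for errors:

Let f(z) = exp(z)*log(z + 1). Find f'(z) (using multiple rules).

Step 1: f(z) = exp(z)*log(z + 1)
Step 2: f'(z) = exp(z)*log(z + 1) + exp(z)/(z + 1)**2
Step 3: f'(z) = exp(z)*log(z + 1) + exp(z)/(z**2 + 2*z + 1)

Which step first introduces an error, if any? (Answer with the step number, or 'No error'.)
Step 2

Step 2 is incorrect due to a wrong exponent.
The step shows: exp(z)*log(z + 1) + exp(z)/(z + 1)**2
The correct value should be: exp(z)*log(z + 1) + exp(z)/(z + 1)

Explanation: The exponent -1 on z + 1 was incorrectly written as -2: the term exp(z)/(z + 1) was incorrectly written as exp(z)/(z + 1)**2
The later steps are derived from this incorrect expression, so the error originates in Step 2.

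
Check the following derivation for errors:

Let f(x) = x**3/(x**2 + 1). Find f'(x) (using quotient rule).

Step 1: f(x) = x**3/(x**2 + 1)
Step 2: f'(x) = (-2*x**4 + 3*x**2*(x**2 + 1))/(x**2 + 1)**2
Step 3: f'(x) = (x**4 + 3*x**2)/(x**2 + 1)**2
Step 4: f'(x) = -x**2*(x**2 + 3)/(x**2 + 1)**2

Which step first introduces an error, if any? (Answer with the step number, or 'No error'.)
Step 4

Step 4 is incorrect due to a sign flip.
The step shows: -x**2*(x**2 + 3)/(x**2 + 1)**2
The correct value should be: x**2*(x**2 + 3)/(x**2 + 1)**2

Explanation: The sign of the whole expression was flipped: the term x**2*(x**2 + 3)/(x**2 + 1)**2 was incorrectly written as -x**2*(x**2 + 3)/(x**2 + 1)**2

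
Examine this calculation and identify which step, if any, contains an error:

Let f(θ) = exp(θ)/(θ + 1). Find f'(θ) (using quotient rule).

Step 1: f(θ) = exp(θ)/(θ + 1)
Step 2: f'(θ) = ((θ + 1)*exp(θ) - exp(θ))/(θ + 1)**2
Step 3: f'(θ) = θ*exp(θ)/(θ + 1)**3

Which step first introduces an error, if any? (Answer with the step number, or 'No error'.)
Step 3

Step 3 is incorrect due to a wrong exponent.
The step shows: θ*exp(θ)/(θ + 1)**3
The correct value should be: θ*exp(θ)/(θ + 1)**2

Explanation: The exponent -2 on θ + 1 was incorrectly written as -3: the term θ*exp(θ)/(θ + 1)**2 was incorrectly written as θ*exp(θ)/(θ + 1)**3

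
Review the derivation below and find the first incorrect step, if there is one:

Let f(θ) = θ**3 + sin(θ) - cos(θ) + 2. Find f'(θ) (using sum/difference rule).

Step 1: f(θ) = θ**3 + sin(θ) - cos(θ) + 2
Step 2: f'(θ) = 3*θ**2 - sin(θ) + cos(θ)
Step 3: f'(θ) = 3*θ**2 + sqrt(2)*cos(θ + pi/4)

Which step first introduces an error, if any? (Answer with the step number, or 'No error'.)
Step 2

Step 2 is incorrect due to a sign flip.
The step shows: 3*θ**2 - sin(θ) + cos(θ)
The correct value should be: 3*θ**2 + sin(θ) + cos(θ)

Explanation: The sign of one term was flipped: the term sin(θ) was incorrectly written as -sin(θ)
The later steps are derived from this incorrect expression, so the error originates in Step 2.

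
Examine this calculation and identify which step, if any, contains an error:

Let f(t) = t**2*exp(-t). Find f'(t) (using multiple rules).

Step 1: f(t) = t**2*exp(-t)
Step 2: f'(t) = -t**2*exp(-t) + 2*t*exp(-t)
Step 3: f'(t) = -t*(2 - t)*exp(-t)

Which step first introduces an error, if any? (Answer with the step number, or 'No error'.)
Step 3

Step 3 is incorrect due to a sign flip.
The step shows: -t*(2 - t)*exp(-t)
The correct value should be: t*(2 - t)*exp(-t)

Explanation: The sign of the whole expression was flipped: the term t*(2 - t)*exp(-t) was incorrectly written as -t*(2 - t)*exp(-t)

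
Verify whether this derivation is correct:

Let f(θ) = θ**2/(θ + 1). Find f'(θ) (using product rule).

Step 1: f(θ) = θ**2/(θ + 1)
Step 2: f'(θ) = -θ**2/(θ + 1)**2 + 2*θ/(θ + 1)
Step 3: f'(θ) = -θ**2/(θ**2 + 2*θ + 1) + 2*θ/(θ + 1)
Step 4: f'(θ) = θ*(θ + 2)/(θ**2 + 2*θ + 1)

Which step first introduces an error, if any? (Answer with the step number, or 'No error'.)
No error

All steps in this derivation are correct.
The final answer f'(θ) = θ*(θ + 2)/(θ**2 + 2*θ + 1) is valid.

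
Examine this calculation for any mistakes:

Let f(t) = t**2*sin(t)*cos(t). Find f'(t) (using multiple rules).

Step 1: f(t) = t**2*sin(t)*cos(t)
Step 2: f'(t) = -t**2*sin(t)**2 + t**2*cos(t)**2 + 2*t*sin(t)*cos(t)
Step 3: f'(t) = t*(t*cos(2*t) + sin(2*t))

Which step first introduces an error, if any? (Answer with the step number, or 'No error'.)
No error

All steps in this derivation are correct.
The final answer f'(t) = t*(t*cos(2*t) + sin(2*t)) is valid.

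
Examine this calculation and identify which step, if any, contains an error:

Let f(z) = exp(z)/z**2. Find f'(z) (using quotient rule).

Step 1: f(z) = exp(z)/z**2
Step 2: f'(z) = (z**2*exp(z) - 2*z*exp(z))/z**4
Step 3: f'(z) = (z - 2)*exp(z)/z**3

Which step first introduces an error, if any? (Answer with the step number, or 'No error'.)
No error

All steps in this derivation are correct.
The final answer f'(z) = (z - 2)*exp(z)/z**3 is valid.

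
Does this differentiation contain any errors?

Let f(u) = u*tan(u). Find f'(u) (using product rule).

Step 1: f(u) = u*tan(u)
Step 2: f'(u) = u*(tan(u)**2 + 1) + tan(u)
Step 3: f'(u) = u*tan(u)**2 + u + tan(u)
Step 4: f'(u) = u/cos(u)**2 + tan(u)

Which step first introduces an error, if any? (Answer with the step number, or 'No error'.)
No error

All steps in this derivation are correct.
The final answer f'(u) = u/cos(u)**2 + tan(u) is valid.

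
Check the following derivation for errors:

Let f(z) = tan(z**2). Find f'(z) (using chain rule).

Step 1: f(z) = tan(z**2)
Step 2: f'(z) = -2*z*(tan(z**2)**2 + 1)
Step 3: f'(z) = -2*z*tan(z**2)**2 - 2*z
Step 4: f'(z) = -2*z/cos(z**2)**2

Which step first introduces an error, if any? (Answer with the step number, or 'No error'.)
Step 2

Step 2 is incorrect due to a sign flip.
The step shows: -2*z*(tan(z**2)**2 + 1)
The correct value should be: 2*z*(tan(z**2)**2 + 1)

Explanation: The sign of the whole expression was flipped: the term 2*z*(tan(z**2)**2 + 1) was incorrectly written as -2*z*(tan(z**2)**2 + 1)
The later steps are derived from this incorrect expression, so the error originates in Step 2.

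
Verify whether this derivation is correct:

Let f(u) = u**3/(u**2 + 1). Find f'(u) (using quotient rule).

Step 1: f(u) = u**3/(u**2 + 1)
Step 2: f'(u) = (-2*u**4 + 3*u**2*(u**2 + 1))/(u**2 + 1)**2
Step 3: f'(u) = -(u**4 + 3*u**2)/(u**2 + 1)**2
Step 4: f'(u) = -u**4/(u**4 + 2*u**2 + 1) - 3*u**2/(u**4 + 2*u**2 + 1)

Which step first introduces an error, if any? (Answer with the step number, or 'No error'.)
Step 3

Step 3 is incorrect due to a sign flip.
The step shows: -(u**4 + 3*u**2)/(u**2 + 1)**2
The correct value should be: (u**4 + 3*u**2)/(u**2 + 1)**2

Explanation: The sign of the whole expression was flipped: the term (u**4 + 3*u**2)/(u**2 + 1)**2 was incorrectly written as -(u**4 + 3*u**2)/(u**2 + 1)**2
The later steps are derived from this incorrect expression, so the error originates in Step 3.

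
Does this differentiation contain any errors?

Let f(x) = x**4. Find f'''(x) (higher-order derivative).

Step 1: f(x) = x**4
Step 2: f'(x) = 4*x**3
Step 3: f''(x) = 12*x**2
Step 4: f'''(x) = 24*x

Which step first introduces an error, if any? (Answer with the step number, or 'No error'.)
No error

All steps in this derivation are correct.
The final answer f'''(x) = 24*x is valid.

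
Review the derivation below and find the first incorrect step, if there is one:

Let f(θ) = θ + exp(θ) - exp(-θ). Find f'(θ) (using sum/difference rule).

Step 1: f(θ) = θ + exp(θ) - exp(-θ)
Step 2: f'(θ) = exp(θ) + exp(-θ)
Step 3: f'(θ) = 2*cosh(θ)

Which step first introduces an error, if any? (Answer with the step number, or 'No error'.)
Step 2

Step 2 is incorrect due to a dropped term.
The step shows: exp(θ) + exp(-θ)
The correct value should be: exp(θ) + 1 + exp(-θ)

Explanation: A term was dropped: the term 1 was incorrectly omitted
The later steps are derived from this incorrect expression, so the error originates in Step 2.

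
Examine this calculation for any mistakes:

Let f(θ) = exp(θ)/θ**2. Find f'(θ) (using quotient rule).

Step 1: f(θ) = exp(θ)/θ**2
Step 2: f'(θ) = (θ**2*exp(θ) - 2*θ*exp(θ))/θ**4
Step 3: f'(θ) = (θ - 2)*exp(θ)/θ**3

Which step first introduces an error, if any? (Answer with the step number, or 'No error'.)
No error

All steps in this derivation are correct.
The final answer f'(θ) = (θ - 2)*exp(θ)/θ**3 is valid.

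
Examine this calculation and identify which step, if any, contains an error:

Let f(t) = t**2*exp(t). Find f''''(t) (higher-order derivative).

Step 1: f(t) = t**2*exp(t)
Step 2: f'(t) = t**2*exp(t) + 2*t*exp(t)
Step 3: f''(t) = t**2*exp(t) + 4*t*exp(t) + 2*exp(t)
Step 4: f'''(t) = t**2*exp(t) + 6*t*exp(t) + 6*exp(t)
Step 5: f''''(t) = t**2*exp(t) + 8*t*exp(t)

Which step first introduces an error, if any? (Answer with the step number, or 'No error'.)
Step 5

Step 5 is incorrect due to a dropped term.
The step shows: t**2*exp(t) + 8*t*exp(t)
The correct value should be: t**2*exp(t) + 8*t*exp(t) + 12*exp(t)

Explanation: A term was dropped: the term 12*exp(t) was incorrectly omitted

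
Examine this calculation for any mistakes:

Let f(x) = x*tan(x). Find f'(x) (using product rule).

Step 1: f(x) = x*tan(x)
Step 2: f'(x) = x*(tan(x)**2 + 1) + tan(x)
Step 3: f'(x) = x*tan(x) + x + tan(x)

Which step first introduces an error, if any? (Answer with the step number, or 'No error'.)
Step 3

Step 3 is incorrect due to a wrong exponent.
The step shows: x*tan(x) + x + tan(x)
The correct value should be: x*tan(x)**2 + x + tan(x)

Explanation: The exponent 2 on tan(x) was incorrectly written as 1: the term x*tan(x)**2 was incorrectly written as x*tan(x)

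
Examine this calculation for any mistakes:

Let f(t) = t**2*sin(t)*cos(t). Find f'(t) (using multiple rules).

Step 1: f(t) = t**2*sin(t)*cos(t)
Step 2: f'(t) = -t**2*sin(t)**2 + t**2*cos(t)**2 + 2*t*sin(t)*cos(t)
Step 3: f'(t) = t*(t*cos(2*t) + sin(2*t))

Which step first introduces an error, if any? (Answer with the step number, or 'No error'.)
No error

All steps in this derivation are correct.
The final answer f'(t) = t*(t*cos(2*t) + sin(2*t)) is valid.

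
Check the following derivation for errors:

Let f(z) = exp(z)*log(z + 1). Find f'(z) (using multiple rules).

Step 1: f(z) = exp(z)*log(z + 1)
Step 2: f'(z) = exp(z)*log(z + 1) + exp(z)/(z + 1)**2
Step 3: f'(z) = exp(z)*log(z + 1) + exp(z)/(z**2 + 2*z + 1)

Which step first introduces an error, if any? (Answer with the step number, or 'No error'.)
Step 2

Step 2 is incorrect due to a wrong exponent.
The step shows: exp(z)*log(z + 1) + exp(z)/(z + 1)**2
The correct value should be: exp(z)*log(z + 1) + exp(z)/(z + 1)

Explanation: The exponent -1 on z + 1 was incorrectly written as -2: the term exp(z)/(z + 1) was incorrectly written as exp(z)/(z + 1)**2
The later steps are derived from this incorrect expression, so the error originates in Step 2.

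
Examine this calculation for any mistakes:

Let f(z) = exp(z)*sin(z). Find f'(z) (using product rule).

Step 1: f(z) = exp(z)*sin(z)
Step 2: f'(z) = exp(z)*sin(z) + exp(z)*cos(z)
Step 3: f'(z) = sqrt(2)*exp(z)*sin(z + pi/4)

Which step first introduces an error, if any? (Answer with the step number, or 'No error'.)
No error

All steps in this derivation are correct.
The final answer f'(z) = sqrt(2)*exp(z)*sin(z + pi/4) is valid.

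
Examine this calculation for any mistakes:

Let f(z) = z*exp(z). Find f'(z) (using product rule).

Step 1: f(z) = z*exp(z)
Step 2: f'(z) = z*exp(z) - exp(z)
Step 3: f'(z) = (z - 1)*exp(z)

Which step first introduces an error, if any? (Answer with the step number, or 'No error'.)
Step 2

Step 2 is incorrect due to a sign flip.
The step shows: z*exp(z) - exp(z)
The correct value should be: z*exp(z) + exp(z)

Explanation: The sign of one term was flipped: the term exp(z) was incorrectly written as -exp(z)
The later steps are derived from this incorrect expression, so the error originates in Step 2.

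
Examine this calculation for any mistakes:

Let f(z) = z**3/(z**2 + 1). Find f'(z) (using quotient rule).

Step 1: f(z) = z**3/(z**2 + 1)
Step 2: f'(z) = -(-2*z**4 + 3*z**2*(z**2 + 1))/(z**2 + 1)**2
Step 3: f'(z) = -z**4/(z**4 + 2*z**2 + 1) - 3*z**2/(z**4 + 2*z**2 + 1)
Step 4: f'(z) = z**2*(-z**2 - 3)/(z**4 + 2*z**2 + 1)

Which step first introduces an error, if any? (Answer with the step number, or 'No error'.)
Step 2

Step 2 is incorrect due to a sign flip.
The step shows: -(-2*z**4 + 3*z**2*(z**2 + 1))/(z**2 + 1)**2
The correct value should be: (-2*z**4 + 3*z**2*(z**2 + 1))/(z**2 + 1)**2

Explanation: The sign of the whole expression was flipped: the term (-2*z**4 + 3*z**2*(z**2 + 1))/(z**2 + 1)**2 was incorrectly written as -(-2*z**4 + 3*z**2*(z**2 + 1))/(z**2 + 1)**2
The later steps are derived from this incorrect expression, so the error originates in Step 2.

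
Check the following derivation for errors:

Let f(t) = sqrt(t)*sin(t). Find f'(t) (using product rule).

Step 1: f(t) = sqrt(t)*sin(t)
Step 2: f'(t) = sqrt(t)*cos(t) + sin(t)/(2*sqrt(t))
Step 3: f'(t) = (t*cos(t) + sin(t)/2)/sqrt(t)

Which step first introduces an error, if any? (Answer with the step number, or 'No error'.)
No error

All steps in this derivation are correct.
The final answer f'(t) = (t*cos(t) + sin(t)/2)/sqrt(t) is valid.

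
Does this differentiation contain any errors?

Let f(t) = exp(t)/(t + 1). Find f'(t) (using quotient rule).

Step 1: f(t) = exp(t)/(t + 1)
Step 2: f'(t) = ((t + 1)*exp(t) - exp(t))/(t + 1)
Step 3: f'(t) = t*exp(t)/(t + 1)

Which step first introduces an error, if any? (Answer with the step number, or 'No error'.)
Step 2

Step 2 is incorrect due to a wrong exponent.
The step shows: ((t + 1)*exp(t) - exp(t))/(t + 1)
The correct value should be: ((t + 1)*exp(t) - exp(t))/(t + 1)**2

Explanation: The exponent -2 on t + 1 was incorrectly written as -1: the term ((t + 1)*exp(t) - exp(t))/(t + 1)**2 was incorrectly written as ((t + 1)*exp(t) - exp(t))/(t + 1)
The later steps are derived from this incorrect expression, so the error originates in Step 2.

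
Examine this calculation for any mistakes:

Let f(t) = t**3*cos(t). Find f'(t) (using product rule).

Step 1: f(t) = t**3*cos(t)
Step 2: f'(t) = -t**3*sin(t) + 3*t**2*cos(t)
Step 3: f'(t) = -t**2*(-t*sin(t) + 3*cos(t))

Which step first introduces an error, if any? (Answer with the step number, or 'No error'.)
Step 3

Step 3 is incorrect due to a sign flip.
The step shows: -t**2*(-t*sin(t) + 3*cos(t))
The correct value should be: t**2*(-t*sin(t) + 3*cos(t))

Explanation: The sign of the whole expression was flipped: the term t**2*(-t*sin(t) + 3*cos(t)) was incorrectly written as -t**2*(-t*sin(t) + 3*cos(t))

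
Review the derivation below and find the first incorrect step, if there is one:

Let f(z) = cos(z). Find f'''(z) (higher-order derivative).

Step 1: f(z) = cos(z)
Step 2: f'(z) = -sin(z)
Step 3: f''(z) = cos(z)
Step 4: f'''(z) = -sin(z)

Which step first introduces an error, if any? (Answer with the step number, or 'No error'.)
Step 3

Step 3 is incorrect due to a sign flip.
The step shows: cos(z)
The correct value should be: -cos(z)

Explanation: The sign of the whole expression was flipped: the term -cos(z) was incorrectly written as cos(z)
The later steps are derived from this incorrect expression, so the error originates in Step 3.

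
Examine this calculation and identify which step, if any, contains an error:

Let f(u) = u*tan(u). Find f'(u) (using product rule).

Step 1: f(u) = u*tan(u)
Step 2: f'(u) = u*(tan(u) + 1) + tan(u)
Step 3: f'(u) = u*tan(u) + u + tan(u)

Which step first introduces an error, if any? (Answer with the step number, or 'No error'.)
Step 2

Step 2 is incorrect due to a wrong exponent.
The step shows: u*(tan(u) + 1) + tan(u)
The correct value should be: u*(tan(u)**2 + 1) + tan(u)

Explanation: The exponent 2 on tan(u) was incorrectly written as 1: the term u*(tan(u)**2 + 1) was incorrectly written as u*(tan(u) + 1)
The later steps are derived from this incorrect expression, so the error originates in Step 2.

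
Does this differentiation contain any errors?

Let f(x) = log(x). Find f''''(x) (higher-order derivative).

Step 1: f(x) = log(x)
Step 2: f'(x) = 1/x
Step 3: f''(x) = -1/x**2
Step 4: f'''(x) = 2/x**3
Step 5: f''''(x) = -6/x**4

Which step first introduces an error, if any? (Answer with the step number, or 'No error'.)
No error

All steps in this derivation are correct.
The final answer f''''(x) = -6/x**4 is valid.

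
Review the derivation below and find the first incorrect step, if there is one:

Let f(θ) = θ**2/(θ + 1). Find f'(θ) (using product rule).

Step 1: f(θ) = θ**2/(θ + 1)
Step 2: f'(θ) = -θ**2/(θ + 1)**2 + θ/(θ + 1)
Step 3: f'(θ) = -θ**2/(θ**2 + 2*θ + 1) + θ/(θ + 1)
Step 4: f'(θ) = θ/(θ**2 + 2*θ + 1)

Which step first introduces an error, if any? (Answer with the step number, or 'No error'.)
Step 2

Step 2 is incorrect due to a wrong coefficient.
The step shows: -θ**2/(θ + 1)**2 + θ/(θ + 1)
The correct value should be: -θ**2/(θ + 1)**2 + 2*θ/(θ + 1)

Explanation: The coefficient 2 was incorrectly written as 1: the term 2*θ/(θ + 1) was incorrectly written as θ/(θ + 1)
The later steps are derived from this incorrect expression, so the error originates in Step 2.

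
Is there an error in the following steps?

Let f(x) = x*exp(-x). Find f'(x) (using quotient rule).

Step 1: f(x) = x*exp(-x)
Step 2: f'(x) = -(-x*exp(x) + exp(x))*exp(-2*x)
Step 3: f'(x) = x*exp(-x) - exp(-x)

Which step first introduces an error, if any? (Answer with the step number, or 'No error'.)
Step 2

Step 2 is incorrect due to a sign flip.
The step shows: -(-x*exp(x) + exp(x))*exp(-2*x)
The correct value should be: (-x*exp(x) + exp(x))*exp(-2*x)

Explanation: The sign of the whole expression was flipped: the term (-x*exp(x) + exp(x))*exp(-2*x) was incorrectly written as -(-x*exp(x) + exp(x))*exp(-2*x)
The later steps are derived from this incorrect expression, so the error originates in Step 2.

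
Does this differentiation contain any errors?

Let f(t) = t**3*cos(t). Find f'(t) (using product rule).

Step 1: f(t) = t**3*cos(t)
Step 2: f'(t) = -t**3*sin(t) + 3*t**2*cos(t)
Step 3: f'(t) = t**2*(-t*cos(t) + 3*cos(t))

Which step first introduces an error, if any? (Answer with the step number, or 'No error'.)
Step 3

Step 3 is incorrect due to a wrong trig function.
The step shows: t**2*(-t*cos(t) + 3*cos(t))
The correct value should be: t**2*(-t*sin(t) + 3*cos(t))

Explanation: sin(t) was incorrectly written as cos(t): the term t**2*(-t*sin(t) + 3*cos(t)) was incorrectly written as t**2*(-t*cos(t) + 3*cos(t))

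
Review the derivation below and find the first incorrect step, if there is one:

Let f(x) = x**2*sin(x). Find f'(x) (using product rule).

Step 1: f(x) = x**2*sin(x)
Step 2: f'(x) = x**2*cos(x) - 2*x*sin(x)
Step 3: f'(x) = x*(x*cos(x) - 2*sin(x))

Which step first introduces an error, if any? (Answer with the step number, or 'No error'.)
Step 2

Step 2 is incorrect due to a sign flip.
The step shows: x**2*cos(x) - 2*x*sin(x)
The correct value should be: x**2*cos(x) + 2*x*sin(x)

Explanation: The sign of one term was flipped: the term 2*x*sin(x) was incorrectly written as -2*x*sin(x)
The later steps are derived from this incorrect expression, so the error originates in Step 2.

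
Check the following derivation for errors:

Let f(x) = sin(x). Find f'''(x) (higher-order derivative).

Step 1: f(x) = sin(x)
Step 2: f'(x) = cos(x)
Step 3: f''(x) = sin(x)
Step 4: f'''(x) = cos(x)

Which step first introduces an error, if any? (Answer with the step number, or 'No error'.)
Step 3

Step 3 is incorrect due to a sign flip.
The step shows: sin(x)
The correct value should be: -sin(x)

Explanation: The sign of the whole expression was flipped: the term -sin(x) was incorrectly written as sin(x)
The later steps are derived from this incorrect expression, so the error originates in Step 3.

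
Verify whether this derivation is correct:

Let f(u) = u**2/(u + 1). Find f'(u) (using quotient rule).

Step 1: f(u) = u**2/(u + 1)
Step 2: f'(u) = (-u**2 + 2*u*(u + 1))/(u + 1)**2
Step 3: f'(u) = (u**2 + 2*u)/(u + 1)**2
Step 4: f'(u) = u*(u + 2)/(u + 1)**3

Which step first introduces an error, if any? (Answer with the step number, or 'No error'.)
Step 4

Step 4 is incorrect due to a wrong exponent.
The step shows: u*(u + 2)/(u + 1)**3
The correct value should be: u*(u + 2)/(u + 1)**2

Explanation: The exponent -2 on u + 1 was incorrectly written as -3: the term u*(u + 2)/(u + 1)**2 was incorrectly written as u*(u + 2)/(u + 1)**3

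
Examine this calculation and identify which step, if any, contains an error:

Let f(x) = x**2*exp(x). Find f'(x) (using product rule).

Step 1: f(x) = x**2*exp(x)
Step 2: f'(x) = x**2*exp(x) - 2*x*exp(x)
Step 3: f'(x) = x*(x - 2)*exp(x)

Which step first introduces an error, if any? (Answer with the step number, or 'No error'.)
Step 2

Step 2 is incorrect due to a sign flip.
The step shows: x**2*exp(x) - 2*x*exp(x)
The correct value should be: x**2*exp(x) + 2*x*exp(x)

Explanation: The sign of one term was flipped: the term 2*x*exp(x) was incorrectly written as -2*x*exp(x)
The later steps are derived from this incorrect expression, so the error originates in Step 2.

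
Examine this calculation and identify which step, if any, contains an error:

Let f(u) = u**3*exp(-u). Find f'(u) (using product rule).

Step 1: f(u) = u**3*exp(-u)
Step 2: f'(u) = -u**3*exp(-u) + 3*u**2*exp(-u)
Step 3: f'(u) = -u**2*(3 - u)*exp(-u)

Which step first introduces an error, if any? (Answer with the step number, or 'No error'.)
Step 3

Step 3 is incorrect due to a sign flip.
The step shows: -u**2*(3 - u)*exp(-u)
The correct value should be: u**2*(3 - u)*exp(-u)

Explanation: The sign of the whole expression was flipped: the term u**2*(3 - u)*exp(-u) was incorrectly written as -u**2*(3 - u)*exp(-u)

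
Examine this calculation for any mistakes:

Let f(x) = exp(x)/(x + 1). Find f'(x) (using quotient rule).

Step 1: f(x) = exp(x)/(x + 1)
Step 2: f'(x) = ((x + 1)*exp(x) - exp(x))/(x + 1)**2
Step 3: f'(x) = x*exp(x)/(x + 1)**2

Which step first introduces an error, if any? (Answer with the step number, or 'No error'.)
No error

All steps in this derivation are correct.
The final answer f'(x) = x*exp(x)/(x + 1)**2 is valid.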